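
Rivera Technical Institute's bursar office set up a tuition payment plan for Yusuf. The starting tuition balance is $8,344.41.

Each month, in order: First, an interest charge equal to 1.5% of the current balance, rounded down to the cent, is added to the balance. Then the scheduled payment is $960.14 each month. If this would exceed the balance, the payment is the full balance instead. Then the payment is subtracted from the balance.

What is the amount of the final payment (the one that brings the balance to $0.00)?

$367.99

Month 1: opening $8,344.41; interest $125.16 → $8,469.57; payment $960.14; balance $7,509.43
Month 2: opening $7,509.43; interest $112.64 → $7,622.07; payment $960.14; balance $6,661.93
Month 3: opening $6,661.93; interest $99.92 → $6,761.85; payment $960.14; balance $5,801.71
Month 4: opening $5,801.71; interest $87.02 → $5,888.73; payment $960.14; balance $4,928.59
Month 5: opening $4,928.59; interest $73.92 → $5,002.51; payment $960.14; balance $4,042.37
Month 6: opening $4,042.37; interest $60.63 → $4,103.00; payment $960.14; balance $3,142.86
Month 7: opening $3,142.86; interest $47.14 → $3,190.00; payment $960.14; balance $2,229.86
Month 8: opening $2,229.86; interest $33.44 → $2,263.30; payment $960.14; balance $1,303.16
Month 9: opening $1,303.16; interest $19.54 → $1,322.70; payment $960.14; balance $362.56
Month 10: opening $362.56; interest $5.43 → $367.99; payment $367.99; balance $0.00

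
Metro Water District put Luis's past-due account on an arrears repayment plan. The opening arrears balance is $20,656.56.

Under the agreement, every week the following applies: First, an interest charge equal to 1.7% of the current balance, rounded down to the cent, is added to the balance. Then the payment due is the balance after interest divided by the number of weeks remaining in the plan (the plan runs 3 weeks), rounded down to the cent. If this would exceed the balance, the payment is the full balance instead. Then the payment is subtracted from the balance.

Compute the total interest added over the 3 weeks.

Week 1: $20,656.56 +$351.16 interest = $21,007.72; pay $7,002.57 → $14,005.15
Week 2: $14,005.15 +$238.08 interest = $14,243.23; pay $7,121.61 → $7,121.62
Week 3: $7,121.62 +$121.06 interest = $7,242.68; pay $7,242.68 → $0.00
Total interest: $351.16 + $238.08 + $121.06 = $710.30

$710.30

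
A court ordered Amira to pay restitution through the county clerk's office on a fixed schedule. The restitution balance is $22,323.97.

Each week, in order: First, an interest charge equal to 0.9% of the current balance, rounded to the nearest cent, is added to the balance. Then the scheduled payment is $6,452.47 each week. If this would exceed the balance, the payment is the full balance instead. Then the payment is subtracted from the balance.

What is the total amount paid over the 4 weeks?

$22,788.02

Week 1: opening $22,323.97; interest $200.92 → $22,524.89; payment $6,452.47; balance $16,072.42
Week 2: opening $16,072.42; interest $144.65 → $16,217.07; payment $6,452.47; balance $9,764.60
Week 3: opening $9,764.60; interest $87.88 → $9,852.48; payment $6,452.47; balance $3,400.01
Week 4: opening $3,400.01; interest $30.60 → $3,430.61; payment $3,430.61; balance $0.00
Total paid: $22,788.02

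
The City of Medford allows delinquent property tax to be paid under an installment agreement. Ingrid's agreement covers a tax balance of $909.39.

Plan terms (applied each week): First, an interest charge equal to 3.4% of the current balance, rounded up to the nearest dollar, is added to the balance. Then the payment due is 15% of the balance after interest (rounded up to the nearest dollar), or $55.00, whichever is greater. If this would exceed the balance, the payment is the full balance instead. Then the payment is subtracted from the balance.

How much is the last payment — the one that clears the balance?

# | Opening | Interest | Payment | End bal
1 | $909.39 | $31.00 | $142.00 | $798.39
2 | $798.39 | $28.00 | $124.00 | $702.39
3 | $702.39 | $24.00 | $109.00 | $617.39
4 | $617.39 | $21.00 | $96.00 | $542.39
5 | $542.39 | $19.00 | $85.00 | $476.39
6 | $476.39 | $17.00 | $75.00 | $418.39
7 | $418.39 | $15.00 | $66.00 | $367.39
8 | $367.39 | $13.00 | $58.00 | $322.39
9 | $322.39 | $11.00 | $55.00 | $278.39
10 | $278.39 | $10.00 | $55.00 | $233.39
11 | $233.39 | $8.00 | $55.00 | $186.39
12 | $186.39 | $7.00 | $55.00 | $138.39
13 | $138.39 | $5.00 | $55.00 | $88.39
14 | $88.39 | $4.00 | $55.00 | $37.39
15 | $37.39 | $2.00 | $39.39 | $0.00

$39.39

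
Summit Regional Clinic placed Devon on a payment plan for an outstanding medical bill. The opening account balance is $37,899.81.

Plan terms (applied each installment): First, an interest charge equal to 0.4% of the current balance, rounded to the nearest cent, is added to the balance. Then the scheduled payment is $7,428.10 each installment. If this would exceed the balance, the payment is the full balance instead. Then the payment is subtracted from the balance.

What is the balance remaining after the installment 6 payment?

$0.00

Installment 1: $37,899.81 +$151.60 interest = $38,051.41; pay $7,428.10 → $30,623.31
Installment 2: $30,623.31 +$122.49 interest = $30,745.80; pay $7,428.10 → $23,317.70
Installment 3: $23,317.70 +$93.27 interest = $23,410.97; pay $7,428.10 → $15,982.87
Installment 4: $15,982.87 +$63.93 interest = $16,046.80; pay $7,428.10 → $8,618.70
Installment 5: $8,618.70 +$34.47 interest = $8,653.17; pay $7,428.10 → $1,225.07
Installment 6: $1,225.07 +$4.90 interest = $1,229.97; pay $1,229.97 → $0.00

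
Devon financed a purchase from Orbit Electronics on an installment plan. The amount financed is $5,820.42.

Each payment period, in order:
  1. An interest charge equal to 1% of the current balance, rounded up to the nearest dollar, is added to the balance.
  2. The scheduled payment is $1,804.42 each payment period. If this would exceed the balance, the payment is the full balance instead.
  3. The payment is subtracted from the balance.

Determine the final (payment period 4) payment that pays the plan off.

$537.16

# | Opening | Interest | Payment | End bal
1 | $5,820.42 | $59.00 | $1,804.42 | $4,075.00
2 | $4,075.00 | $41.00 | $1,804.42 | $2,311.58
3 | $2,311.58 | $24.00 | $1,804.42 | $531.16
4 | $531.16 | $6.00 | $537.16 | $0.00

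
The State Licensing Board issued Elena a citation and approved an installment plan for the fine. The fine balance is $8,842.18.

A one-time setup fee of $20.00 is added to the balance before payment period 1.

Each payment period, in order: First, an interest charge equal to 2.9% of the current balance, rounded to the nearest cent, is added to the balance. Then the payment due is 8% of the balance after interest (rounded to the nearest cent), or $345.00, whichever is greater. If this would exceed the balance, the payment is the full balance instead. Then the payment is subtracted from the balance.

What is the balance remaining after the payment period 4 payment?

$7,117.93

Payment period 1: $8,862.18 +$257.00 interest = $9,119.18; pay $729.53 → $8,389.65
Payment period 2: $8,389.65 +$243.30 interest = $8,632.95; pay $690.64 → $7,942.31
Payment period 3: $7,942.31 +$230.33 interest = $8,172.64; pay $653.81 → $7,518.83
Payment period 4: $7,518.83 +$218.05 interest = $7,736.88; pay $618.95 → $7,117.93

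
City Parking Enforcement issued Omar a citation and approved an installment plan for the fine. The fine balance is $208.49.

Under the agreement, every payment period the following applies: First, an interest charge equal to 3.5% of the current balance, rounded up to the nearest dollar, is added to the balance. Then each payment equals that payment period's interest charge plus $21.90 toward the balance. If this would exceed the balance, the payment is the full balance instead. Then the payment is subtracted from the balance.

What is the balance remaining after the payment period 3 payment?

$142.79

# | Opening | Interest | Payment | End bal
1 | $208.49 | $8.00 | $29.90 | $186.59
2 | $186.59 | $7.00 | $28.90 | $164.69
3 | $164.69 | $6.00 | $27.90 | $142.79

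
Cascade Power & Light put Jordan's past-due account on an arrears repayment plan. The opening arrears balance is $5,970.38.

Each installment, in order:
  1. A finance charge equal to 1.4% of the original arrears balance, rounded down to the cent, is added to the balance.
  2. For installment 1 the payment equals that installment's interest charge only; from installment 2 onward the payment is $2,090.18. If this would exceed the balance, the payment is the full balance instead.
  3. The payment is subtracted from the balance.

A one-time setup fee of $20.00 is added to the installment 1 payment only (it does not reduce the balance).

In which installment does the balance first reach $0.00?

Installment 1: opening $5,970.38; interest $83.58 → $6,053.96; payment $83.58 (+ $20.00 fee); balance $5,970.38
Installment 2: opening $5,970.38; interest $83.58 → $6,053.96; payment $2,090.18; balance $3,963.78
Installment 3: opening $3,963.78; interest $83.58 → $4,047.36; payment $2,090.18; balance $1,957.18
Installment 4: opening $1,957.18; interest $83.58 → $2,040.76; payment $2,040.76; balance $0.00
Balance reaches $0.00 in installment 4.

4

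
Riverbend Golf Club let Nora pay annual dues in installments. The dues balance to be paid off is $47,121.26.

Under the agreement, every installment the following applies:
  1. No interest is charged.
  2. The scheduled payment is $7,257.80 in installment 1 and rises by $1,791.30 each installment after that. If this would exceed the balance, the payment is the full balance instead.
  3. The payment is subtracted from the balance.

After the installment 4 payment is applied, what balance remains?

# | Opening | Payment | End bal
1 | $47,121.26 | $7,257.80 | $39,863.46
2 | $39,863.46 | $9,049.10 | $30,814.36
3 | $30,814.36 | $10,840.40 | $19,973.96
4 | $19,973.96 | $12,631.70 | $7,342.26

$7,342.26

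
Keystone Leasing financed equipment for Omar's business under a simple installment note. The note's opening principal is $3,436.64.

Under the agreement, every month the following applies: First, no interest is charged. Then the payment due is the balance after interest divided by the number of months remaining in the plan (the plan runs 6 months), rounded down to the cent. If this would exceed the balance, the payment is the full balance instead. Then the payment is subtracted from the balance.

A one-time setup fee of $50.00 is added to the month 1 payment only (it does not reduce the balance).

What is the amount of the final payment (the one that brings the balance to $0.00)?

$572.78

Month 1: $3,436.64 − $572.77 (+ $50.00 fee) → $2,863.87
Month 2: $2,863.87 − $572.77 → $2,291.10
Month 3: $2,291.10 − $572.77 → $1,718.33
Month 4: $1,718.33 − $572.77 → $1,145.56
Month 5: $1,145.56 − $572.78 → $572.78
Month 6: $572.78 − $572.78 → $0.00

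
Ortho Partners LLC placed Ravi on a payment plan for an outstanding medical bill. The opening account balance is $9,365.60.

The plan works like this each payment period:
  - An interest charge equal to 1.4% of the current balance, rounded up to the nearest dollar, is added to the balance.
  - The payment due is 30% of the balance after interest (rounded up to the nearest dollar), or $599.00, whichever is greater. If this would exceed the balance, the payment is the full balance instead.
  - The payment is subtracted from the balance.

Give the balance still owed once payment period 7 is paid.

Payment period 1: $9,365.60 +$132.00 interest = $9,497.60; pay $2,850.00 → $6,647.60
Payment period 2: $6,647.60 +$94.00 interest = $6,741.60; pay $2,023.00 → $4,718.60
Payment period 3: $4,718.60 +$67.00 interest = $4,785.60; pay $1,436.00 → $3,349.60
Payment period 4: $3,349.60 +$47.00 interest = $3,396.60; pay $1,019.00 → $2,377.60
Payment period 5: $2,377.60 +$34.00 interest = $2,411.60; pay $724.00 → $1,687.60
Payment period 6: $1,687.60 +$24.00 interest = $1,711.60; pay $599.00 → $1,112.60
Payment period 7: $1,112.60 +$16.00 interest = $1,128.60; pay $599.00 → $529.60

$529.60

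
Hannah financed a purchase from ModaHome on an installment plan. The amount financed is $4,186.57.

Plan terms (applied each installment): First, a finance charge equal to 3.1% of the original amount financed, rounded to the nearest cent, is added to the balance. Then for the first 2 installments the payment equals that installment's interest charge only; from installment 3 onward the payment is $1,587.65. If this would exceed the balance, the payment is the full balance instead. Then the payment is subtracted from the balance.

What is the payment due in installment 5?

$1,400.61

Installment 1: $4,186.57 +$129.78 interest = $4,316.35; pay $129.78 → $4,186.57
Installment 2: $4,186.57 +$129.78 interest = $4,316.35; pay $129.78 → $4,186.57
Installment 3: $4,186.57 +$129.78 interest = $4,316.35; pay $1,587.65 → $2,728.70
Installment 4: $2,728.70 +$129.78 interest = $2,858.48; pay $1,587.65 → $1,270.83
Installment 5: $1,270.83 +$129.78 interest = $1,400.61; pay $1,400.61 → $0.00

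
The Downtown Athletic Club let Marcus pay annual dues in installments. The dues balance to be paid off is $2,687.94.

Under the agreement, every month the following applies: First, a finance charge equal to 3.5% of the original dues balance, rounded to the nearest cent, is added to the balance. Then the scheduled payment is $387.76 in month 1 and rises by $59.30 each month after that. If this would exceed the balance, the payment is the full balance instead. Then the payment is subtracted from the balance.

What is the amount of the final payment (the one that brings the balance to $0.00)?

$130.44

Month 1: opening $2,687.94; interest $94.08 → $2,782.02; payment $387.76; balance $2,394.26
Month 2: opening $2,394.26; interest $94.08 → $2,488.34; payment $447.06; balance $2,041.28
Month 3: opening $2,041.28; interest $94.08 → $2,135.36; payment $506.36; balance $1,629.00
Month 4: opening $1,629.00; interest $94.08 → $1,723.08; payment $565.66; balance $1,157.42
Month 5: opening $1,157.42; interest $94.08 → $1,251.50; payment $624.96; balance $626.54
Month 6: opening $626.54; interest $94.08 → $720.62; payment $684.26; balance $36.36
Month 7: opening $36.36; interest $94.08 → $130.44; payment $130.44; balance $0.00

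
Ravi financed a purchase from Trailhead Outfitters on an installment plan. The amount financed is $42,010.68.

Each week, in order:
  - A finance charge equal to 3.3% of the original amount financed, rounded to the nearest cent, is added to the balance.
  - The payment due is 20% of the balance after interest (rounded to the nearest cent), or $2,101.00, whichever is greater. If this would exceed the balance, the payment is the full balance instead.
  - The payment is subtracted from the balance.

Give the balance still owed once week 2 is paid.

$28,883.18

# | Opening | Interest | Payment | End bal
1 | $42,010.68 | $1,386.35 | $8,679.41 | $34,717.62
2 | $34,717.62 | $1,386.35 | $7,220.79 | $28,883.18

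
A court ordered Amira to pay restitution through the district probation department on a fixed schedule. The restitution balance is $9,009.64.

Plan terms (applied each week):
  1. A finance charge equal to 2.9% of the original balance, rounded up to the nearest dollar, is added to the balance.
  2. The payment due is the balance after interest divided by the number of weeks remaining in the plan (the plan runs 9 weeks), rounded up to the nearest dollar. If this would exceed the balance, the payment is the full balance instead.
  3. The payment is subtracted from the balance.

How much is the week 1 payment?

$1,031.00

Week 1: $9,009.64 +$262.00 interest = $9,271.64; pay $1,031.00 → $8,240.64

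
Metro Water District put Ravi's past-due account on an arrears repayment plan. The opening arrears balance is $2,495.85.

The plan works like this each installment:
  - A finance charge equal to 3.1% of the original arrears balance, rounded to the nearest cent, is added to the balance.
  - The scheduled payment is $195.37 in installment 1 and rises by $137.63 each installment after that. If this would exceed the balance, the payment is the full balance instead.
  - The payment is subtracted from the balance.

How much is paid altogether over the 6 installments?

Installment 1: $2,495.85 +$77.37 interest = $2,573.22; pay $195.37 → $2,377.85
Installment 2: $2,377.85 +$77.37 interest = $2,455.22; pay $333.00 → $2,122.22
Installment 3: $2,122.22 +$77.37 interest = $2,199.59; pay $470.63 → $1,728.96
Installment 4: $1,728.96 +$77.37 interest = $1,806.33; pay $608.26 → $1,198.07
Installment 5: $1,198.07 +$77.37 interest = $1,275.44; pay $745.89 → $529.55
Installment 6: $529.55 +$77.37 interest = $606.92; pay $606.92 → $0.00
Total paid: $2,960.07

$2,960.07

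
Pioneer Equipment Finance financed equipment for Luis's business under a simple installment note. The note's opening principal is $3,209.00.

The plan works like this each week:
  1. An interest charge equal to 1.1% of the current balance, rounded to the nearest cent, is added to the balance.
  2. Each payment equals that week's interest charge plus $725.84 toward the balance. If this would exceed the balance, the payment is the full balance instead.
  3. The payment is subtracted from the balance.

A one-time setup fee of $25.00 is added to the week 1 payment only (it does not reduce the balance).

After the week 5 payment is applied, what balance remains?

$0.00

# | Opening | Interest | Payment | Fee | End bal
1 | $3,209.00 | $35.30 | $761.14 | $25.00 | $2,483.16
2 | $2,483.16 | $27.31 | $753.15 | — | $1,757.32
3 | $1,757.32 | $19.33 | $745.17 | — | $1,031.48
4 | $1,031.48 | $11.35 | $737.19 | — | $305.64
5 | $305.64 | $3.36 | $309.00 | — | $0.00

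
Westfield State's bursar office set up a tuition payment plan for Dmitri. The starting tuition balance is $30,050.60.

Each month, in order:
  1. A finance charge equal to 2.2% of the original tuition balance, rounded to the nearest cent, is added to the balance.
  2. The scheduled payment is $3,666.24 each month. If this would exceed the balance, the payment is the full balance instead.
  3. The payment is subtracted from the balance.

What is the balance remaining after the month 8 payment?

$6,009.56

Month 1: $30,050.60 +$661.11 interest = $30,711.71; pay $3,666.24 → $27,045.47
Month 2: $27,045.47 +$661.11 interest = $27,706.58; pay $3,666.24 → $24,040.34
Month 3: $24,040.34 +$661.11 interest = $24,701.45; pay $3,666.24 → $21,035.21
Month 4: $21,035.21 +$661.11 interest = $21,696.32; pay $3,666.24 → $18,030.08
Month 5: $18,030.08 +$661.11 interest = $18,691.19; pay $3,666.24 → $15,024.95
Month 6: $15,024.95 +$661.11 interest = $15,686.06; pay $3,666.24 → $12,019.82
Month 7: $12,019.82 +$661.11 interest = $12,680.93; pay $3,666.24 → $9,014.69
Month 8: $9,014.69 +$661.11 interest = $9,675.80; pay $3,666.24 → $6,009.56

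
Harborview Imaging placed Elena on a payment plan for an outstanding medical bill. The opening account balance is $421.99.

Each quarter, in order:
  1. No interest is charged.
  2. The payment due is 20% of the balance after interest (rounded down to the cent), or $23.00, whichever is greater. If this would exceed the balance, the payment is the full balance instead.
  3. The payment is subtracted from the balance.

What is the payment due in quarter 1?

Quarter 1: opening $421.99; payment $84.39; balance $337.60

$84.39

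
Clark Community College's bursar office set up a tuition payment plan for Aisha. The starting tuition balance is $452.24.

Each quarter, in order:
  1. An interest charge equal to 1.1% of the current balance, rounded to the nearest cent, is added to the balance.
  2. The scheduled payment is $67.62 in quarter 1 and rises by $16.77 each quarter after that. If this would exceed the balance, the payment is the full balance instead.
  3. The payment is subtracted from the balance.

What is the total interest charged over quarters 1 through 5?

$16.05

Quarter 1: $452.24 +$4.97 interest = $457.21; pay $67.62 → $389.59
Quarter 2: $389.59 +$4.29 interest = $393.88; pay $84.39 → $309.49
Quarter 3: $309.49 +$3.40 interest = $312.89; pay $101.16 → $211.73
Quarter 4: $211.73 +$2.33 interest = $214.06; pay $117.93 → $96.13
Quarter 5: $96.13 +$1.06 interest = $97.19; pay $97.19 → $0.00
Total interest: $4.97 + $4.29 + $3.40 + $2.33 + $1.06 = $16.05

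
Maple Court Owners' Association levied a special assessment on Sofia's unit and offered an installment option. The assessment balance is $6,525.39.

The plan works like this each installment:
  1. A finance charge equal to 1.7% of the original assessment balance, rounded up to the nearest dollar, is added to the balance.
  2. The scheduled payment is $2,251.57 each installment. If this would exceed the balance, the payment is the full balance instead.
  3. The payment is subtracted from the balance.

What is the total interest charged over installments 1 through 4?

$444.00

Installment 1: $6,525.39 +$111.00 interest = $6,636.39; pay $2,251.57 → $4,384.82
Installment 2: $4,384.82 +$111.00 interest = $4,495.82; pay $2,251.57 → $2,244.25
Installment 3: $2,244.25 +$111.00 interest = $2,355.25; pay $2,251.57 → $103.68
Installment 4: $103.68 +$111.00 interest = $214.68; pay $214.68 → $0.00
Total interest: $111.00 + $111.00 + $111.00 + $111.00 = $444.00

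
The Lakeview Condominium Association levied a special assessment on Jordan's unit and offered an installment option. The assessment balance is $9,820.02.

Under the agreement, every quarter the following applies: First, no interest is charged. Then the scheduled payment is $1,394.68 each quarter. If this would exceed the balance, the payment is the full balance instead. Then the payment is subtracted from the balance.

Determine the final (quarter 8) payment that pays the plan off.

$57.26

Quarter 1: $9,820.02 − $1,394.68 → $8,425.34
Quarter 2: $8,425.34 − $1,394.68 → $7,030.66
Quarter 3: $7,030.66 − $1,394.68 → $5,635.98
Quarter 4: $5,635.98 − $1,394.68 → $4,241.30
Quarter 5: $4,241.30 − $1,394.68 → $2,846.62
Quarter 6: $2,846.62 − $1,394.68 → $1,451.94
Quarter 7: $1,451.94 − $1,394.68 → $57.26
Quarter 8: $57.26 − $57.26 → $0.00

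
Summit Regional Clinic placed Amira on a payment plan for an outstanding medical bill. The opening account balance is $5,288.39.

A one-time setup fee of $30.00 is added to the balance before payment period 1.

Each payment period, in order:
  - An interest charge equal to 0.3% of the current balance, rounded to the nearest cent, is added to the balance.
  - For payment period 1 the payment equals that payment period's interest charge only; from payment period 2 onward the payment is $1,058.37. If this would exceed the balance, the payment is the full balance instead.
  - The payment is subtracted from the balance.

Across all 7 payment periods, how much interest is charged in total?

$64.60

Payment period 1: opening $5,318.39; interest $15.96 → $5,334.35; payment $15.96; balance $5,318.39
Payment period 2: opening $5,318.39; interest $15.96 → $5,334.35; payment $1,058.37; balance $4,275.98
Payment period 3: opening $4,275.98; interest $12.83 → $4,288.81; payment $1,058.37; balance $3,230.44
Payment period 4: opening $3,230.44; interest $9.69 → $3,240.13; payment $1,058.37; balance $2,181.76
Payment period 5: opening $2,181.76; interest $6.55 → $2,188.31; payment $1,058.37; balance $1,129.94
Payment period 6: opening $1,129.94; interest $3.39 → $1,133.33; payment $1,058.37; balance $74.96
Payment period 7: opening $74.96; interest $0.22 → $75.18; payment $75.18; balance $0.00
Total interest: $15.96 + $15.96 + $12.83 + $9.69 + $6.55 + $3.39 + $0.22 = $64.60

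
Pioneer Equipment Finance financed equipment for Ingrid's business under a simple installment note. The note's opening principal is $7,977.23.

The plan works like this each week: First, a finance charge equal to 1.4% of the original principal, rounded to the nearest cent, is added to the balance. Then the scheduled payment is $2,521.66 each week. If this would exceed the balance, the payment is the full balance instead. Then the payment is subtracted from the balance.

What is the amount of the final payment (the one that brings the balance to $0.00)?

# | Opening | Interest | Payment | End bal
1 | $7,977.23 | $111.68 | $2,521.66 | $5,567.25
2 | $5,567.25 | $111.68 | $2,521.66 | $3,157.27
3 | $3,157.27 | $111.68 | $2,521.66 | $747.29
4 | $747.29 | $111.68 | $858.97 | $0.00

$858.97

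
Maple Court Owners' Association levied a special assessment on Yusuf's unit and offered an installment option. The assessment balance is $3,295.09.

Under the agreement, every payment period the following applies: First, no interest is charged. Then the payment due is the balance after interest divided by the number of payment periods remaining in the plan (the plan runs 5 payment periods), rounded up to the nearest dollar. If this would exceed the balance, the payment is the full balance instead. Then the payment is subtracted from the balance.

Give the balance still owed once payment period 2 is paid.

$1,976.09

Payment period 1: $3,295.09 − $660.00 → $2,635.09
Payment period 2: $2,635.09 − $659.00 → $1,976.09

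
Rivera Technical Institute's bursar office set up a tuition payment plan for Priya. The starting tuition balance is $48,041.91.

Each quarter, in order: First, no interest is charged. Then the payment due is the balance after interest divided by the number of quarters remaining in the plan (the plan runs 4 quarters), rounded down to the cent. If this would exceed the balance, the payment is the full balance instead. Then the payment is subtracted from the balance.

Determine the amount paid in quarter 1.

Quarter 1: opening $48,041.91; payment $12,010.47; balance $36,031.44

$12,010.47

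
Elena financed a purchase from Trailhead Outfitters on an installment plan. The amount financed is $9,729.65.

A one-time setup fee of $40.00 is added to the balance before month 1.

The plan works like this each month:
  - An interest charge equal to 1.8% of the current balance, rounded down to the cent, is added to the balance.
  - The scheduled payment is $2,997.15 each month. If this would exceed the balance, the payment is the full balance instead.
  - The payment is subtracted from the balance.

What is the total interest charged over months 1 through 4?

Month 1: opening $9,769.65; interest $175.85 → $9,945.50; payment $2,997.15; balance $6,948.35
Month 2: opening $6,948.35; interest $125.07 → $7,073.42; payment $2,997.15; balance $4,076.27
Month 3: opening $4,076.27; interest $73.37 → $4,149.64; payment $2,997.15; balance $1,152.49
Month 4: opening $1,152.49; interest $20.74 → $1,173.23; payment $1,173.23; balance $0.00
Total interest: $175.85 + $125.07 + $73.37 + $20.74 = $395.03

$395.03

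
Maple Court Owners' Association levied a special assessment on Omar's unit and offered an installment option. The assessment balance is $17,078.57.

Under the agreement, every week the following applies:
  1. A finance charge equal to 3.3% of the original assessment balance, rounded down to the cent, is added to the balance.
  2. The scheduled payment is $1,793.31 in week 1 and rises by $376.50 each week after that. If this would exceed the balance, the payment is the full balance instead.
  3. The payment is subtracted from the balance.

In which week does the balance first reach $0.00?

8

Week 1: opening $17,078.57; interest $563.59 → $17,642.16; payment $1,793.31; balance $15,848.85
Week 2: opening $15,848.85; interest $563.59 → $16,412.44; payment $2,169.81; balance $14,242.63
Week 3: opening $14,242.63; interest $563.59 → $14,806.22; payment $2,546.31; balance $12,259.91
Week 4: opening $12,259.91; interest $563.59 → $12,823.50; payment $2,922.81; balance $9,900.69
Week 5: opening $9,900.69; interest $563.59 → $10,464.28; payment $3,299.31; balance $7,164.97
Week 6: opening $7,164.97; interest $563.59 → $7,728.56; payment $3,675.81; balance $4,052.75
Week 7: opening $4,052.75; interest $563.59 → $4,616.34; payment $4,052.31; balance $564.03
Week 8: opening $564.03; interest $563.59 → $1,127.62; payment $1,127.62; balance $0.00
Balance reaches $0.00 in week 8.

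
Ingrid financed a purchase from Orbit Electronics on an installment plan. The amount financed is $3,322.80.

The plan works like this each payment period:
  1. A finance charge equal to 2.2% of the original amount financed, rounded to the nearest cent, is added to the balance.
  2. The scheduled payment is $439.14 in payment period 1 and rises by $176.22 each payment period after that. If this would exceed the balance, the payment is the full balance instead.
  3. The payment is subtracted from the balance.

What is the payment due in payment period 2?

$615.36

# | Opening | Interest | Payment | End bal
1 | $3,322.80 | $73.10 | $439.14 | $2,956.76
2 | $2,956.76 | $73.10 | $615.36 | $2,414.50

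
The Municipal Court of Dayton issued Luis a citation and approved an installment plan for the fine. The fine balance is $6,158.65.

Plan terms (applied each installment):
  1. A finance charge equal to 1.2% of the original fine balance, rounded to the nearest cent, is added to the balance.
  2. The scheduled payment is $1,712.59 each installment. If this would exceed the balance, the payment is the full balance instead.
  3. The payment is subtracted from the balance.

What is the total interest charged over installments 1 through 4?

$295.60

Installment 1: opening $6,158.65; interest $73.90 → $6,232.55; payment $1,712.59; balance $4,519.96
Installment 2: opening $4,519.96; interest $73.90 → $4,593.86; payment $1,712.59; balance $2,881.27
Installment 3: opening $2,881.27; interest $73.90 → $2,955.17; payment $1,712.59; balance $1,242.58
Installment 4: opening $1,242.58; interest $73.90 → $1,316.48; payment $1,316.48; balance $0.00
Total interest: $73.90 + $73.90 + $73.90 + $73.90 = $295.60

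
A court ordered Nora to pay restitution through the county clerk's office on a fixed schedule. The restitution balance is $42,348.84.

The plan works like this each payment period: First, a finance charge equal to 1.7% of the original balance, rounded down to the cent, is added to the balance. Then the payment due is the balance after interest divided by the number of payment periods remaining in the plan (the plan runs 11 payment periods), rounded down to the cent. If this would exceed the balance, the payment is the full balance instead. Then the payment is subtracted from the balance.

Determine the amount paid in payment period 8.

Payment period 1: opening $42,348.84; interest $719.93 → $43,068.77; payment $3,915.34; balance $39,153.43
Payment period 2: opening $39,153.43; interest $719.93 → $39,873.36; payment $3,987.33; balance $35,886.03
Payment period 3: opening $35,886.03; interest $719.93 → $36,605.96; payment $4,067.32; balance $32,538.64
Payment period 4: opening $32,538.64; interest $719.93 → $33,258.57; payment $4,157.32; balance $29,101.25
Payment period 5: opening $29,101.25; interest $719.93 → $29,821.18; payment $4,260.16; balance $25,561.02
Payment period 6: opening $25,561.02; interest $719.93 → $26,280.95; payment $4,380.15; balance $21,900.80
Payment period 7: opening $21,900.80; interest $719.93 → $22,620.73; payment $4,524.14; balance $18,096.59
Payment period 8: opening $18,096.59; interest $719.93 → $18,816.52; payment $4,704.13; balance $14,112.39

$4,704.13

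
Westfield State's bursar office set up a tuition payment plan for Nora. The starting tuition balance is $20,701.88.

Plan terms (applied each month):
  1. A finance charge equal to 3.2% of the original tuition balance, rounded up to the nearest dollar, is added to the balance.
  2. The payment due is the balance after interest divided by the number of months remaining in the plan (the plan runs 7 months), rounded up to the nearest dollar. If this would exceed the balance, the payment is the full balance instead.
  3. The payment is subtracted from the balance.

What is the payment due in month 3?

$3,295.00

# | Opening | Interest | Payment | End bal
1 | $20,701.88 | $663.00 | $3,053.00 | $18,311.88
2 | $18,311.88 | $663.00 | $3,163.00 | $15,811.88
3 | $15,811.88 | $663.00 | $3,295.00 | $13,179.88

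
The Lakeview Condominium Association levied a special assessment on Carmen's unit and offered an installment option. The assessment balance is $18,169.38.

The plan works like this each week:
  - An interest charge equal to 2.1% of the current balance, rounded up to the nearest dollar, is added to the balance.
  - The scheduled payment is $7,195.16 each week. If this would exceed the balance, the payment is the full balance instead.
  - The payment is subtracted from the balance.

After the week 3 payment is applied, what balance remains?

$0.00

Week 1: opening $18,169.38; interest $382.00 → $18,551.38; payment $7,195.16; balance $11,356.22
Week 2: opening $11,356.22; interest $239.00 → $11,595.22; payment $7,195.16; balance $4,400.06
Week 3: opening $4,400.06; interest $93.00 → $4,493.06; payment $4,493.06; balance $0.00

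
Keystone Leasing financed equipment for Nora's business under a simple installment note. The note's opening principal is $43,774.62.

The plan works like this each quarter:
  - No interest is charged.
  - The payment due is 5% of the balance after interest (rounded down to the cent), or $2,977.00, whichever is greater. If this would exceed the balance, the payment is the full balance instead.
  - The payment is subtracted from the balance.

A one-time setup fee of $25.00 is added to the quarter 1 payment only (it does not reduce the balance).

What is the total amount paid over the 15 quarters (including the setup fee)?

$43,799.62

Quarter 1: opening $43,774.62; payment $2,977.00 (+ $25.00 fee); balance $40,797.62
Quarter 2: opening $40,797.62; payment $2,977.00; balance $37,820.62
Quarter 3: opening $37,820.62; payment $2,977.00; balance $34,843.62
Quarter 4: opening $34,843.62; payment $2,977.00; balance $31,866.62
Quarter 5: opening $31,866.62; payment $2,977.00; balance $28,889.62
Quarter 6: opening $28,889.62; payment $2,977.00; balance $25,912.62
Quarter 7: opening $25,912.62; payment $2,977.00; balance $22,935.62
Quarter 8: opening $22,935.62; payment $2,977.00; balance $19,958.62
Quarter 9: opening $19,958.62; payment $2,977.00; balance $16,981.62
Quarter 10: opening $16,981.62; payment $2,977.00; balance $14,004.62
Quarter 11: opening $14,004.62; payment $2,977.00; balance $11,027.62
Quarter 12: opening $11,027.62; payment $2,977.00; balance $8,050.62
Quarter 13: opening $8,050.62; payment $2,977.00; balance $5,073.62
Quarter 14: opening $5,073.62; payment $2,977.00; balance $2,096.62
Quarter 15: opening $2,096.62; payment $2,096.62; balance $0.00
Total paid: $43,799.62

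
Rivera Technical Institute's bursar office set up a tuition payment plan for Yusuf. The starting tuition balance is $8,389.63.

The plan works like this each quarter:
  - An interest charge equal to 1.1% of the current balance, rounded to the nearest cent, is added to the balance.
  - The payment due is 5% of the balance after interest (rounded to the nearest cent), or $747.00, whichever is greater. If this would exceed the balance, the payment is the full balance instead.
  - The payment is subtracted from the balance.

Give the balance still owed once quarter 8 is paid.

Quarter 1: opening $8,389.63; interest $92.29 → $8,481.92; payment $747.00; balance $7,734.92
Quarter 2: opening $7,734.92; interest $85.08 → $7,820.00; payment $747.00; balance $7,073.00
Quarter 3: opening $7,073.00; interest $77.80 → $7,150.80; payment $747.00; balance $6,403.80
Quarter 4: opening $6,403.80; interest $70.44 → $6,474.24; payment $747.00; balance $5,727.24
Quarter 5: opening $5,727.24; interest $63.00 → $5,790.24; payment $747.00; balance $5,043.24
Quarter 6: opening $5,043.24; interest $55.48 → $5,098.72; payment $747.00; balance $4,351.72
Quarter 7: opening $4,351.72; interest $47.87 → $4,399.59; payment $747.00; balance $3,652.59
Quarter 8: opening $3,652.59; interest $40.18 → $3,692.77; payment $747.00; balance $2,945.77

$2,945.77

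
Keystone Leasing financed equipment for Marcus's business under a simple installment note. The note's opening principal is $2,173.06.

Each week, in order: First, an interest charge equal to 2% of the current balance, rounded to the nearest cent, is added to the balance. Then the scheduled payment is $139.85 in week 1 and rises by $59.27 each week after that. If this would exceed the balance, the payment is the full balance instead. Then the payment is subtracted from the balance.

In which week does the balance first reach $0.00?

Week 1: opening $2,173.06; interest $43.46 → $2,216.52; payment $139.85; balance $2,076.67
Week 2: opening $2,076.67; interest $41.53 → $2,118.20; payment $199.12; balance $1,919.08
Week 3: opening $1,919.08; interest $38.38 → $1,957.46; payment $258.39; balance $1,699.07
Week 4: opening $1,699.07; interest $33.98 → $1,733.05; payment $317.66; balance $1,415.39
Week 5: opening $1,415.39; interest $28.31 → $1,443.70; payment $376.93; balance $1,066.77
Week 6: opening $1,066.77; interest $21.34 → $1,088.11; payment $436.20; balance $651.91
Week 7: opening $651.91; interest $13.04 → $664.95; payment $495.47; balance $169.48
Week 8: opening $169.48; interest $3.39 → $172.87; payment $172.87; balance $0.00
Balance reaches $0.00 in week 8.

8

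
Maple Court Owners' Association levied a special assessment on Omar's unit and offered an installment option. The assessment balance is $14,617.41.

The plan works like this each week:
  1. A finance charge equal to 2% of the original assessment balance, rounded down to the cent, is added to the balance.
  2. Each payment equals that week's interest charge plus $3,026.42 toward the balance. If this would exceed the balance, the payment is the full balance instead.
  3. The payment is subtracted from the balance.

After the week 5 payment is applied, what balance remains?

# | Opening | Interest | Payment | End bal
1 | $14,617.41 | $292.34 | $3,318.76 | $11,590.99
2 | $11,590.99 | $292.34 | $3,318.76 | $8,564.57
3 | $8,564.57 | $292.34 | $3,318.76 | $5,538.15
4 | $5,538.15 | $292.34 | $3,318.76 | $2,511.73
5 | $2,511.73 | $292.34 | $2,804.07 | $0.00

$0.00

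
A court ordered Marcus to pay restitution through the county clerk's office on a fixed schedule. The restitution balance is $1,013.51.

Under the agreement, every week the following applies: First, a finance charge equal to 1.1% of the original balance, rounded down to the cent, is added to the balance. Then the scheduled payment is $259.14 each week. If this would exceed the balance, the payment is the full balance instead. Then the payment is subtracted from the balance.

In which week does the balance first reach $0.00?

5

Week 1: $1,013.51 +$11.14 interest = $1,024.65; pay $259.14 → $765.51
Week 2: $765.51 +$11.14 interest = $776.65; pay $259.14 → $517.51
Week 3: $517.51 +$11.14 interest = $528.65; pay $259.14 → $269.51
Week 4: $269.51 +$11.14 interest = $280.65; pay $259.14 → $21.51
Week 5: $21.51 +$11.14 interest = $32.65; pay $32.65 → $0.00
Balance reaches $0.00 in week 5.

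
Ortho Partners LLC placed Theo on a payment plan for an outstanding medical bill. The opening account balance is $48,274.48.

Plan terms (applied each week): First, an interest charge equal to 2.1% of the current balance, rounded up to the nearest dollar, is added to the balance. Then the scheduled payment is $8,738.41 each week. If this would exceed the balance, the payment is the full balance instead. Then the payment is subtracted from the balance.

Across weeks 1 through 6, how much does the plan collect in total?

Week 1: $48,274.48 +$1,014.00 interest = $49,288.48; pay $8,738.41 → $40,550.07
Week 2: $40,550.07 +$852.00 interest = $41,402.07; pay $8,738.41 → $32,663.66
Week 3: $32,663.66 +$686.00 interest = $33,349.66; pay $8,738.41 → $24,611.25
Week 4: $24,611.25 +$517.00 interest = $25,128.25; pay $8,738.41 → $16,389.84
Week 5: $16,389.84 +$345.00 interest = $16,734.84; pay $8,738.41 → $7,996.43
Week 6: $7,996.43 +$168.00 interest = $8,164.43; pay $8,164.43 → $0.00
Total paid: $51,856.48

$51,856.48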